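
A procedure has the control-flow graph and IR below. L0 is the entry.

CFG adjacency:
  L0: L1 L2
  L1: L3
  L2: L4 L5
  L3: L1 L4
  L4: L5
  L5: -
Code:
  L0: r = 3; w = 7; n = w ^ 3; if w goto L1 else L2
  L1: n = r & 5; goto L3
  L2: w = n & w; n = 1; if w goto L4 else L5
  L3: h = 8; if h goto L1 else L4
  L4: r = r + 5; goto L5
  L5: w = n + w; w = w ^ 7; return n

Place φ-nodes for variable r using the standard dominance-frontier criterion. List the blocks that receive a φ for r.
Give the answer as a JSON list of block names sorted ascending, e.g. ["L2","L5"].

idom tree: L1←L0 L2←L0 L3←L1 L4←L0 L5←L0
Dom∩ at merges:
  L1: preds {L0,L3}: {L0} ∩ {L0,L1,L3} = {L0}; idom=L0
  L4: preds {L2,L3}: {L0,L2} ∩ {L0,L1,L3} = {L0}; idom=L0
  L5: preds {L2,L4}: {L0,L2} ∩ {L0,L4} = {L0}; idom=L0

DF walk-up:
  join L1 pred L0: · stop@L0
  join L1 pred L3: L3→L1 stop@L0
  join L4 pred L2: L2 stop@L0
  join L4 pred L3: L3→L1 stop@L0
  join L5 pred L2: L2 stop@L0
  join L5 pred L4: L4 stop@L0
  DF(L0)=∅
  DF(L1)={L1,L4}
  DF(L2)={L4,L5}
  DF(L3)={L1,L4}
  DF(L4)={L5}
  DF(L5)=∅

φ for r: defs {L0,L4}
  DF⁺ = {L5}

Answer: ["L5"]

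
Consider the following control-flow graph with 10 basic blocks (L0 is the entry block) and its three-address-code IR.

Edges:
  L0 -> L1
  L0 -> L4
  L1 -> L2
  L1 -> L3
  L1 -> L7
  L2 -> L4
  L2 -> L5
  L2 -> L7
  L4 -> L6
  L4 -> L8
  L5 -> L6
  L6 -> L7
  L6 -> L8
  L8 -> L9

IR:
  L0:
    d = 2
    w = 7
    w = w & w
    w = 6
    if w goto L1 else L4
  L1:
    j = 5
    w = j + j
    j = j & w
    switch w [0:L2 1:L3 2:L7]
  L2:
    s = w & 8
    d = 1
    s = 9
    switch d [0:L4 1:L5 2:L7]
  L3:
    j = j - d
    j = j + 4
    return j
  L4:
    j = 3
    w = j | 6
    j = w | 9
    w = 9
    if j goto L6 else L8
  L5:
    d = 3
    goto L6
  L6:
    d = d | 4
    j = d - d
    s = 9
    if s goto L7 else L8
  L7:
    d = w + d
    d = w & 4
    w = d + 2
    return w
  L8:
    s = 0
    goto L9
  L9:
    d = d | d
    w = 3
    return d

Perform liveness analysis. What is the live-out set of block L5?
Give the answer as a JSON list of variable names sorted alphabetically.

Answer: ["d", "w"]

Derivation:
Block summaries:
  L0 def {d,w} use ∅
  L1 def {j,w} use ∅
  L2 def {d,s} use {w}
  L3 def {j} use {d,j}
  L4 def {j,w} use ∅
  L5 def {d} use ∅
  L6 def {d,j,s} use {d}
  L7 def {d,w} use {d,w}
  L8 def {s} use ∅
  L9 def {d,w} use {d}

Liveness:
  L0: in=∅ out={d}
  L1: in={d} out={d,j,w}
  L2: in={w} out={d,w}
  L3: in={d,j} out=∅
  L4: in={d} out={d,w}
  L5: in={w} out={d,w}
  L6: in={d,w} out={d,w}
  L7: in={d,w} out=∅
  L8: in={d} out={d}
  L9: in={d} out=∅

live-out(L5) = ["d", "w"]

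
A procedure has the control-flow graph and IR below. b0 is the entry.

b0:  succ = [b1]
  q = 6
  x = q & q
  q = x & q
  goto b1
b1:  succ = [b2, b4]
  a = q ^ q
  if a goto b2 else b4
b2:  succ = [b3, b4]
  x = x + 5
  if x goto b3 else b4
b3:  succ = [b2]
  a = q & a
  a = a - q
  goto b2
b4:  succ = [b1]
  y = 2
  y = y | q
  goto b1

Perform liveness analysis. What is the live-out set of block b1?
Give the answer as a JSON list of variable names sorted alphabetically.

Answer: ["a", "q", "x"]

Working:
Block summaries:
  b0 def {q,x} use ∅
  b1 def {a} use {q}
  b2 def {x} use {x}
  b3 def {a} use {a,q}
  b4 def {y} use {q}

Live sets:
  live b0: ∅→{q,x}
  live b1: {q,x}→{a,q,x}
  live b2: {a,q,x}→{a,q,x}
  live b3: {a,q,x}→{a,q,x}
  live b4: {q,x}→{q,x}

live-out(b1) = ["a", "q", "x"]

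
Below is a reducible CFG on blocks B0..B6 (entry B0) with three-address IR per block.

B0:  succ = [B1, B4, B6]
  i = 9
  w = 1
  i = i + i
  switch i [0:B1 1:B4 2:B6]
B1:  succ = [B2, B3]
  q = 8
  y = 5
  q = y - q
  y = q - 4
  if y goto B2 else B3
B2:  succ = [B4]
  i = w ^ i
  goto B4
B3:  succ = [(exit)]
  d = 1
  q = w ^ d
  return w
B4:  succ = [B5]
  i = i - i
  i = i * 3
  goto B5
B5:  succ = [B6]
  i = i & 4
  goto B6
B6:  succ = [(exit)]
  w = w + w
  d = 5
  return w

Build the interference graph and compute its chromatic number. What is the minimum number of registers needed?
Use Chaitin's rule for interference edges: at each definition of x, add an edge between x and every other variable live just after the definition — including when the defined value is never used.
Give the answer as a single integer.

Block summaries:
  B0: {i,w} / ∅
  B1: {q,y} / ∅
  B2: {i} / {i,w}
  B3: {d,q} / {w}
  B4: {i} / {i}
  B5: {i} / {i}
  B6: {d,w} / {w}

Backward fixpoint:
  live B0: ∅→{i,w}
  live B1: {i,w}→{i,w}
  live B2: {i,w}→{i,w}
  live B3: {w}→∅
  live B4: {i,w}→{i,w}
  live B5: {i,w}→{w}
  live B6: {w}→∅

Interference:
  d↔{w}
  i↔{q,w,y}
  q↔{i,w,y}
  w↔{d,i,q,y}
  y↔{i,q,w}

Registers:
  lower bound: {i,q,w,y} mutually conflict ⇒ χ ≥ 4
  4-colouring: r0={w}  r1={d,i}  r2={q}  r3={y}
  χ = 4

Answer: 4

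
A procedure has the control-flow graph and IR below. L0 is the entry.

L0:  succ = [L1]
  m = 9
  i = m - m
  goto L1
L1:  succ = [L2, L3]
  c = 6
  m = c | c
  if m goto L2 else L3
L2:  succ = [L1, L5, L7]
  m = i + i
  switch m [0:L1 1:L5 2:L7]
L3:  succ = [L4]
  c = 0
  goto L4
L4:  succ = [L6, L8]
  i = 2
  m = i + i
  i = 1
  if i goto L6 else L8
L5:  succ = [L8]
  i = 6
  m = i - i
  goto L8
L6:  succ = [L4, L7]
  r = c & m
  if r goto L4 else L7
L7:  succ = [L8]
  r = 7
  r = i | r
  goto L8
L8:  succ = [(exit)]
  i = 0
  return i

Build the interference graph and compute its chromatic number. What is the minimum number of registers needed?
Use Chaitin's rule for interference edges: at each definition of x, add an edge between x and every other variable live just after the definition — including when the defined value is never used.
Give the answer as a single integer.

Answer: 3

Working:
def/use:
  L0: {i,m} / ∅
  L1: {c,m} / ∅
  L2: {m} / {i}
  L3: {c} / ∅
  L4: {i,m} / ∅
  L5: {i,m} / ∅
  L6: {r} / {c,m}
  L7: {r} / {i}
  L8: {i} / ∅

Liveness:
  L0 li=∅ lo={i}
  L1 li={i} lo={i}
  L2 li={i} lo={i}
  L3 li=∅ lo={c}
  L4 li={c} lo={c,i,m}
  L5 li=∅ lo=∅
  L6 li={c,i,m} lo={c,i}
  L7 li={i} lo=∅
  L8 li=∅ lo=∅

Interference:
  c↔{i,m,r}
  i↔{c,m,r}
  m↔{c,i}
  r↔{c,i}

Registers:
  {c,i,m} pairwise interfere (3-clique) ⇒ χ ≥ 3
  3-colouring: R0={c}  R1={i}  R2={m,r}
  χ = 3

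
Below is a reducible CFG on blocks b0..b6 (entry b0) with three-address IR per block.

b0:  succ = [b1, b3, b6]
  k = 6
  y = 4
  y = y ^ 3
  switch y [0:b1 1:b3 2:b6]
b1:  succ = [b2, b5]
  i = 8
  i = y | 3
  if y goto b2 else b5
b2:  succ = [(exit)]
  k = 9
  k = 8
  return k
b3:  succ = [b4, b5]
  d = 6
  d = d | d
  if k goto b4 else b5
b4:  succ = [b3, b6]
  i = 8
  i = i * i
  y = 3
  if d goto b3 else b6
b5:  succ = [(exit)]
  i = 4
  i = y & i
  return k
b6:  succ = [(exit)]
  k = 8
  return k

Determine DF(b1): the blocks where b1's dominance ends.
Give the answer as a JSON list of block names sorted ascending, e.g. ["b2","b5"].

Answer: ["b5"]

Working:
idom tree: b1←b0 b2←b1 b3←b0 b4←b3 b5←b0 b6←b0
Join-block Dom:
  b3: preds {b0,b4}: {b0} ∩ {b0,b3,b4} = {b0}; idom=b0
  b5: preds {b1,b3}: {b0,b1} ∩ {b0,b3} = {b0}; idom=b0
  b6: preds {b0,b4}: {b0} ∩ {b0,b3,b4} = {b0}; idom=b0

Frontier:
  join b3 pred b0: · stop@b0
  join b3 pred b4: b4→b3 stop@b0
  join b5 pred b1: b1 stop@b0
  join b5 pred b3: b3 stop@b0
  join b6 pred b0: · stop@b0
  join b6 pred b4: b4→b3 stop@b0
  b0: DF=∅
  b1: DF={b5}
  b2: DF=∅
  b3: DF={b3,b5,b6}
  b4: DF={b3,b6}
  b5: DF=∅
  b6: DF=∅

DF(b1) = ["b5"]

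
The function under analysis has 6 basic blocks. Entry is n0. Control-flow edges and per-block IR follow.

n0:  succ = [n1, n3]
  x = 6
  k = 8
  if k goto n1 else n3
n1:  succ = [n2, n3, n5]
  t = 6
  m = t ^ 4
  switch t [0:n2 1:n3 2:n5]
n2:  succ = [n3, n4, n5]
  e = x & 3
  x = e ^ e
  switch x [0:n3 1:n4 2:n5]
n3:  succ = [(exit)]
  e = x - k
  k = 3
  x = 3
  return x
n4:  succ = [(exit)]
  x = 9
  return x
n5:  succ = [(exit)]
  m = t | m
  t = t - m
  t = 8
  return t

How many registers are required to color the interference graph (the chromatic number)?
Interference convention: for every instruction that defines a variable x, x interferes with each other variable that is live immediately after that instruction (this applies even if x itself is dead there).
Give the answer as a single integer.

Answer: 4

Analysis:
def/use:
  n0: {k,x} / ∅
  n1: {m,t} / ∅
  n2: {e,x} / {x}
  n3: {e,k,x} / {k,x}
  n4: {x} / ∅
  n5: {m,t} / {m,t}

Live sets:
  n0: in=∅ out={k,x}
  n1: in={k,x} out={k,m,t,x}
  n2: in={k,m,t,x} out={k,m,t,x}
  n3: in={k,x} out=∅
  n4: in=∅ out=∅
  n5: in={m,t} out=∅

Interfere edges:
  e↔{k,m,t}
  k↔{e,m,t,x}
  m↔{e,k,t,x}
  t↔{e,k,m,x}
  x↔{k,m,t}

Colouring:
  lower bound: {e,k,m,t} mutually conflict ⇒ χ ≥ 4
  assign e→R3 k→R0 m→R1 t→R2 x→R3 — no edge inside a register ⇒ χ ≤ 4
  χ = 4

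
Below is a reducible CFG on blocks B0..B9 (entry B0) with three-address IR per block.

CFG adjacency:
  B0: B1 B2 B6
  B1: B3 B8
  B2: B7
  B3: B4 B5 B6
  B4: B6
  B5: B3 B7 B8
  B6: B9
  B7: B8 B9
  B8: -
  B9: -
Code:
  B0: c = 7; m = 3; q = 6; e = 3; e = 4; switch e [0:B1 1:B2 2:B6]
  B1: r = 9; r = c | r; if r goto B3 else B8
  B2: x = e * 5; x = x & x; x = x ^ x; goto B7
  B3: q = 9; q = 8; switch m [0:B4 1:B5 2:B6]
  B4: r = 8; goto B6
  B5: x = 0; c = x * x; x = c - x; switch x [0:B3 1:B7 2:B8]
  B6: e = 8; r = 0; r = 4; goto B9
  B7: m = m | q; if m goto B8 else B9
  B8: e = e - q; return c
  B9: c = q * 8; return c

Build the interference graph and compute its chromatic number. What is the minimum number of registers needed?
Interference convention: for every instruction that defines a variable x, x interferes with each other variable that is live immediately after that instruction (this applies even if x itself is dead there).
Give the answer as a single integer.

Answer: 5

Working:
Block summaries:
  B0: def={c,e,m,q} ue=∅
  B1: def={r} ue={c}
  B2: def={x} ue={e}
  B3: def={q} ue={m}
  B4: def={r} ue=∅
  B5: def={c,x} ue=∅
  B6: def={e,r} ue=∅
  B7: def={m} ue={m,q}
  B8: def={e} ue={c,e,q}
  B9: def={c} ue={q}

Backward fixpoint:
  B0 li=∅ lo={c,e,m,q}
  B1 li={c,e,m,q} lo={c,e,m,q}
  B2 li={c,e,m,q} lo={c,e,m,q}
  B3 li={e,m} lo={e,m,q}
  B4 li={q} lo={q}
  B5 li={e,m,q} lo={c,e,m,q}
  B6 li={q} lo={q}
  B7 li={c,e,m,q} lo={c,e,q}
  B8 li={c,e,q} lo=∅
  B9 li={q} lo=∅

Interfere edges:
  c↔{e,m,q,r,x}
  e↔{c,m,q,r,x}
  m↔{c,e,q,r,x}
  q↔{c,e,m,r,x}
  r↔{c,e,m,q}
  x↔{c,e,m,q}

Chromatic number:
  lower bound: {c,e,m,q,r} mutually conflict ⇒ χ ≥ 5
  assign c→c0 e→c1 m→c2 q→c3 r→c4 x→c4 — no edge inside a register ⇒ χ ≤ 5
  χ = 5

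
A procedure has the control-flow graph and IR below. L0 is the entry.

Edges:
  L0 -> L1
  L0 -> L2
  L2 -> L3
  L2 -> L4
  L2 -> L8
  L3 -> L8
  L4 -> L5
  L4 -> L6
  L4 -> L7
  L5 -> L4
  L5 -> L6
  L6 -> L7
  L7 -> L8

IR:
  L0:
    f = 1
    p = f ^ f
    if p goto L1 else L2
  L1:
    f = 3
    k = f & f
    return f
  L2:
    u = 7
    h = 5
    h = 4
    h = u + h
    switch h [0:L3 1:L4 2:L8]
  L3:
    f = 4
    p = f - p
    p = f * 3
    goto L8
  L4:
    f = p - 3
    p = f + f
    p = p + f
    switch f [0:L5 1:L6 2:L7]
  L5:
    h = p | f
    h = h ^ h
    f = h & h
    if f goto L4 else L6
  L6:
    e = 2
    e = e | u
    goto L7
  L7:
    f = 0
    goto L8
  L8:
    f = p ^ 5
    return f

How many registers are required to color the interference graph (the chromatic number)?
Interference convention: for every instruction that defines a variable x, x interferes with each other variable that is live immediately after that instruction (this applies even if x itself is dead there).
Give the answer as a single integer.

Answer: 3

Derivation:
Per-block:
  L0: {f,p} / ∅
  L1: {f,k} / ∅
  L2: {h,u} / ∅
  L3: {f,p} / {p}
  L4: {f,p} / {p}
  L5: {f,h} / {f,p}
  L6: {e} / {u}
  L7: {f} / ∅
  L8: {f} / {p}

Backward fixpoint:
  live L0: ∅→{p}
  live L1: ∅→∅
  live L2: {p}→{p,u}
  live L3: {p}→{p}
  live L4: {p,u}→{f,p,u}
  live L5: {f,p,u}→{p,u}
  live L6: {p,u}→{p}
  live L7: {p}→{p}
  live L8: {p}→∅

Conflict graph:
  e↔{p,u}
  f↔{k,p,u}
  h↔{p,u}
  k↔{f}
  p↔{e,f,h,u}
  u↔{e,f,h,p}

Registers:
  lower bound: {e,p,u} mutually conflict ⇒ χ ≥ 3
  assign e→r2 f→r2 h→r2 k→r0 p→r0 u→r1 — no edge inside a register ⇒ χ ≤ 3
  χ = 3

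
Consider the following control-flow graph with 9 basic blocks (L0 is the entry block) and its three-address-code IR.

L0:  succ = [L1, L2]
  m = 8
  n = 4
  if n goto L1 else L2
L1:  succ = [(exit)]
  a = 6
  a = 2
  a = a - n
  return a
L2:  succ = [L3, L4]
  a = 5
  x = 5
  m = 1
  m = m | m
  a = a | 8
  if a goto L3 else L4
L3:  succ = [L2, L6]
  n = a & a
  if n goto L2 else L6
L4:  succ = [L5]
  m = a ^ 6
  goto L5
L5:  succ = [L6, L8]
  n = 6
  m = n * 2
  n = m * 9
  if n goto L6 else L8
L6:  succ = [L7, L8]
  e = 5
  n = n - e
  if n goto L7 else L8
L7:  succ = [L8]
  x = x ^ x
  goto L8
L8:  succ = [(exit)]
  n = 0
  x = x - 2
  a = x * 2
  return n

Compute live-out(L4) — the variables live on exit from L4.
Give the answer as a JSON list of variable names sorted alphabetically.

Block summaries:
  L0: {m,n} / ∅
  L1: {a} / {n}
  L2: {a,m,x} / ∅
  L3: {n} / {a}
  L4: {m} / {a}
  L5: {m,n} / ∅
  L6: {e,n} / {n}
  L7: {x} / {x}
  L8: {a,n,x} / {x}

Backward fixpoint:
  L0: in=∅ out={n}
  L1: in={n} out=∅
  L2: in=∅ out={a,x}
  L3: in={a,x} out={n,x}
  L4: in={a,x} out={x}
  L5: in={x} out={n,x}
  L6: in={n,x} out={x}
  L7: in={x} out={x}
  L8: in={x} out=∅

live-out(L4) = ["x"]

Answer: ["x"]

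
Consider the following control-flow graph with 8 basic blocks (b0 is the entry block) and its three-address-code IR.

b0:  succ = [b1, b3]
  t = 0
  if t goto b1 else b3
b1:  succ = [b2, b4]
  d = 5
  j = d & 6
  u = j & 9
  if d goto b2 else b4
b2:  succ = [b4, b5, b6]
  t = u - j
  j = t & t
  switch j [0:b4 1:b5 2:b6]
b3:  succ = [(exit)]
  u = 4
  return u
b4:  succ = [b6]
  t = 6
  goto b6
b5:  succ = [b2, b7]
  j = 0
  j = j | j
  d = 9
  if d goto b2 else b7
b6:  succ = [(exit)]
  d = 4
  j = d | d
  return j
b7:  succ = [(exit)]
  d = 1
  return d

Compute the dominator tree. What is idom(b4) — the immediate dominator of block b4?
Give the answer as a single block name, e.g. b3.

Answer: b1

Derivation:
idom tree: b1←b0 b2←b1 b3←b0 b4←b1 b5←b2 b6←b1 b7←b5
Dom at joins:
  b2: preds {b1,b5}: {b0,b1} ∩ {b0,b1,b2,b5} = {b0,b1}; idom=b1
  b4: preds {b1,b2}: {b0,b1} ∩ {b0,b1,b2} = {b0,b1}; idom=b1
  b6: preds {b2,b4}: {b0,b1,b2} ∩ {b0,b1,b4} = {b0,b1}; idom=b1

idom(b4) = b1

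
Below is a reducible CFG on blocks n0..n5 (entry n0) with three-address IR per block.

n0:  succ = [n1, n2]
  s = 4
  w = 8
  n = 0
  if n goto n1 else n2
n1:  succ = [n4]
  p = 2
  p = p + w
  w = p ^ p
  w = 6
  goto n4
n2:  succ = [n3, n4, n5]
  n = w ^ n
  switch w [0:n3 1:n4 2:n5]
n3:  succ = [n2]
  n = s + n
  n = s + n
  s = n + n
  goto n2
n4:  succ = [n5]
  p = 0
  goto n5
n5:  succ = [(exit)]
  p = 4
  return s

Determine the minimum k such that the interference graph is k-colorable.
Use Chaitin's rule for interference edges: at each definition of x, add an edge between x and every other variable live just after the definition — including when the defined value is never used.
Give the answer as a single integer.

Per-block:
  n0 def {n,s,w} use ∅
  n1 def {p,w} use {w}
  n2 def {n} use {n,w}
  n3 def {n,s} use {n,s}
  n4 def {p} use ∅
  n5 def {p} use {s}

Backward fixpoint:
  n0: in=∅ out={n,s,w}
  n1: in={s,w} out={s}
  n2: in={n,s,w} out={n,s,w}
  n3: in={n,s,w} out={n,s,w}
  n4: in={s} out={s}
  n5: in={s} out=∅

Interference:
  n: {s,w}
  p: {s,w}
  s: {n,p,w}
  w: {n,p,s}

Registers:
  {n,s,w} pairwise interfere (3-clique) ⇒ χ ≥ 3
  assign n→R2 p→R2 s→R0 w→R1 — no edge inside a register ⇒ χ ≤ 3
  χ = 3

Answer: 3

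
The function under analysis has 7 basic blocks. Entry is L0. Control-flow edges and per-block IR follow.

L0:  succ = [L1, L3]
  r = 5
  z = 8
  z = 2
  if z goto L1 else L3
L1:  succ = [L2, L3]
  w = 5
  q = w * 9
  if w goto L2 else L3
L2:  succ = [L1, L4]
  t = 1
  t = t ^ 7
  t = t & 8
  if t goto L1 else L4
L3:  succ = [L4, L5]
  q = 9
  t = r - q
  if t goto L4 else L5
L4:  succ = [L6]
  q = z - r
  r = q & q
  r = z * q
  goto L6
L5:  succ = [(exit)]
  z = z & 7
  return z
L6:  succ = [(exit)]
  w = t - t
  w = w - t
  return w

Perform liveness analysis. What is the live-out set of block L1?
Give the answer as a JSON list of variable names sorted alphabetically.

Per-block:
  L0: def={r,z} ue=∅
  L1: def={q,w} ue=∅
  L2: def={t} ue=∅
  L3: def={q,t} ue={r}
  L4: def={q,r} ue={r,z}
  L5: def={z} ue={z}
  L6: def={w} ue={t}

Backward fixpoint:
  L0 li=∅ lo={r,z}
  L1 li={r,z} lo={r,z}
  L2 li={r,z} lo={r,t,z}
  L3 li={r,z} lo={r,t,z}
  L4 li={r,t,z} lo={t}
  L5 li={z} lo=∅
  L6 li={t} lo=∅

live-out(L1) = ["r", "z"]

Answer: ["r", "z"]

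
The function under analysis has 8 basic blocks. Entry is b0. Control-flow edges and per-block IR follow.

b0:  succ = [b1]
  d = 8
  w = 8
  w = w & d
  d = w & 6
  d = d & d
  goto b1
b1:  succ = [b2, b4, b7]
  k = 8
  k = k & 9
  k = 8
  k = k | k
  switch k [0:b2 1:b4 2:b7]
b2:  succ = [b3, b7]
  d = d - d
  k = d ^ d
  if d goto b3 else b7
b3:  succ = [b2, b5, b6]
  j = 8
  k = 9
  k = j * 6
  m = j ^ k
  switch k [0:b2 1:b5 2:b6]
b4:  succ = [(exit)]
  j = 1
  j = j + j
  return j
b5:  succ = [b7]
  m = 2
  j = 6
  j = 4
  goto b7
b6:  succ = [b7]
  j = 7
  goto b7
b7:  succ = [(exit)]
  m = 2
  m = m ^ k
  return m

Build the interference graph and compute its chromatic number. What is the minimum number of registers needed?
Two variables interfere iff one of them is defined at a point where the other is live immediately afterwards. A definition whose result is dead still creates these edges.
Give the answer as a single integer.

Answer: 3

Analysis:
Per-block:
  b0 def {d,w} use ∅
  b1 def {k} use ∅
  b2 def {d,k} use {d}
  b3 def {j,k,m} use ∅
  b4 def {j} use ∅
  b5 def {j,m} use ∅
  b6 def {j} use ∅
  b7 def {m} use {k}

Liveness:
  live b0: ∅→{d}
  live b1: {d}→{d,k}
  live b2: {d}→{d,k}
  live b3: {d}→{d,k}
  live b4: ∅→∅
  live b5: {k}→{k}
  live b6: {k}→{k}
  live b7: {k}→∅

Interference:
  d↔{j,k,m,w}
  j↔{d,k}
  k↔{d,j,m}
  m↔{d,k}
  w↔{d}

Registers:
  lower bound: {d,j,k} mutually conflict ⇒ χ ≥ 3
  assign d→R0 j→R2 k→R1 m→R2 w→R1 — no edge inside a register ⇒ χ ≤ 3
  χ = 3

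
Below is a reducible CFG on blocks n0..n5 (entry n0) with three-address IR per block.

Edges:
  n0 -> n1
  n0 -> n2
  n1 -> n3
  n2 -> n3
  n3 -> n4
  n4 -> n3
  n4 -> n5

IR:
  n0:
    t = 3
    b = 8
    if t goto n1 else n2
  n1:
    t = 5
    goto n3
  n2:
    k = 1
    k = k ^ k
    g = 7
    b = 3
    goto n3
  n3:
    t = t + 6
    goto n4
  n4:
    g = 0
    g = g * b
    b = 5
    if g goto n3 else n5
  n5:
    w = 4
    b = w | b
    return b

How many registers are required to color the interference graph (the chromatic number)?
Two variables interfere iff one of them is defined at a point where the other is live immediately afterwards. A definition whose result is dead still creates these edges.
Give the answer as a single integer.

Answer: 3

Analysis:
Per-block:
  n0: def={b,t} ue=∅
  n1: def={t} ue=∅
  n2: def={b,g,k} ue=∅
  n3: def={t} ue={t}
  n4: def={b,g} ue={b}
  n5: def={b,w} ue={b}

Backward fixpoint:
  n0 li=∅ lo={b,t}
  n1 li={b} lo={b,t}
  n2 li={t} lo={b,t}
  n3 li={b,t} lo={b,t}
  n4 li={b,t} lo={b,t}
  n5 li={b} lo=∅

Interfere edges:
  b↔{g,t,w}
  g↔{b,t}
  k↔{t}
  t↔{b,g,k}
  w↔{b}

Colouring:
  lower bound: {b,g,t} mutually conflict ⇒ χ ≥ 3
  3-colouring: R0={b,k}  R1={t,w}  R2={g}
  χ = 3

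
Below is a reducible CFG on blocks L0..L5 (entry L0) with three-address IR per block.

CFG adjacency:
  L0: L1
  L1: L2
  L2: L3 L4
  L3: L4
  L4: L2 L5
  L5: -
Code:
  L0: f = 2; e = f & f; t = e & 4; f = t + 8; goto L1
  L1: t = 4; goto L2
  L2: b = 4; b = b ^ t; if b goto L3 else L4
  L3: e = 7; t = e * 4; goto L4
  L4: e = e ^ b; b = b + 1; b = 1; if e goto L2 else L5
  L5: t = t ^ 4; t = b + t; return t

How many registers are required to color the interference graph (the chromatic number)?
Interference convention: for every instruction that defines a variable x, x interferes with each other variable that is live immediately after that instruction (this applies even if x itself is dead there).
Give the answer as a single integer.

Answer: 3

Working:
Block summaries:
  L0: {e,f,t} / ∅
  L1: {t} / ∅
  L2: {b} / {t}
  L3: {e,t} / ∅
  L4: {b,e} / {b,e}
  L5: {t} / {b,t}

Backward fixpoint:
  L0: in=∅ out={e}
  L1: in={e} out={e,t}
  L2: in={e,t} out={b,e,t}
  L3: in={b} out={b,e,t}
  L4: in={b,e,t} out={b,e,t}
  L5: in={b,t} out=∅

Conflict graph:
  b — {e,t}
  e — {b,f,t}
  f — {e}
  t — {b,e}

Registers:
  lower bound: {b,e,t} mutually conflict ⇒ χ ≥ 3
  3-colouring: R0={e}  R1={b,f}  R2={t}
  χ = 3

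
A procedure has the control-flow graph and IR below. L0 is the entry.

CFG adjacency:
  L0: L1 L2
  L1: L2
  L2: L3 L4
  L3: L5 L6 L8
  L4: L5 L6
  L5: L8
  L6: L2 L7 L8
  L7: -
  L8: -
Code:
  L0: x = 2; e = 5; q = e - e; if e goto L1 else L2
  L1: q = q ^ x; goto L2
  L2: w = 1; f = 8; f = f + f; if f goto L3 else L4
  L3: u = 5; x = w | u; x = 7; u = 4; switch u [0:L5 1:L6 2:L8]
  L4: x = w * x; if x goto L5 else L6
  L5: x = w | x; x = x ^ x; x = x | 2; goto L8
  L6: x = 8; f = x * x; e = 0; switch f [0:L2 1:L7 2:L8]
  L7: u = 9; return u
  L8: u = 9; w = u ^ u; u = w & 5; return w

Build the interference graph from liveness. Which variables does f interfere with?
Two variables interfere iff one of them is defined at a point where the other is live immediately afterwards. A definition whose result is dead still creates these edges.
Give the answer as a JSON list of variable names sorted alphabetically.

Answer: ["e", "w", "x"]

Analysis:
Block summaries:
  L0: {e,q,x} / ∅
  L1: {q} / {q,x}
  L2: {f,w} / ∅
  L3: {u,x} / {w}
  L4: {x} / {w,x}
  L5: {x} / {w,x}
  L6: {e,f,x} / ∅
  L7: {u} / ∅
  L8: {u,w} / ∅

Backward fixpoint:
  live L0: ∅→{q,x}
  live L1: {q,x}→{x}
  live L2: {x}→{w,x}
  live L3: {w}→{w,x}
  live L4: {w,x}→{w,x}
  live L5: {w,x}→∅
  live L6: ∅→{x}
  live L7: ∅→∅
  live L8: ∅→∅

Conflict graph:
  e — {f,q,x}
  f — {e,w,x}
  q — {e,x}
  u — {w,x}
  w — {f,u,x}
  x — {e,f,q,u,w}

N(f) = ["e", "w", "x"]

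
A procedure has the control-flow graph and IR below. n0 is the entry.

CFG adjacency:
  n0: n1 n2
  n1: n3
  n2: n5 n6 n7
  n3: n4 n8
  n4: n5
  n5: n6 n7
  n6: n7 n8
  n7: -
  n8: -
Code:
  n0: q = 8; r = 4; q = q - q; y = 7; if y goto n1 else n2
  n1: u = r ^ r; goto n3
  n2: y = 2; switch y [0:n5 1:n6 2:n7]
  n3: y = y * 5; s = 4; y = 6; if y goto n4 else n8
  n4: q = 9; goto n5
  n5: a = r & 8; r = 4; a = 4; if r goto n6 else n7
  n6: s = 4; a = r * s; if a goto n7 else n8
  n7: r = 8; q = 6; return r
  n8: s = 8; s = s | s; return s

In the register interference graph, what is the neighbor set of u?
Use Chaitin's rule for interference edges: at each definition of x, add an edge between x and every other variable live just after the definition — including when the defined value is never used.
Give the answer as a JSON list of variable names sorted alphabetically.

Block summaries:
  n0 def {q,r,y} use ∅
  n1 def {u} use {r}
  n2 def {y} use ∅
  n3 def {s,y} use {y}
  n4 def {q} use ∅
  n5 def {a,r} use {r}
  n6 def {a,s} use {r}
  n7 def {q,r} use ∅
  n8 def {s} use ∅

Liveness:
  n0: in=∅ out={r,y}
  n1: in={r,y} out={r,y}
  n2: in={r} out={r}
  n3: in={r,y} out={r}
  n4: in={r} out={r}
  n5: in={r} out={r}
  n6: in={r} out=∅
  n7: in=∅ out=∅
  n8: in=∅ out=∅

Interfere edges:
  a: {r}
  q: {r}
  r: {a,q,s,u,y}
  s: {r}
  u: {r,y}
  y: {r,u}

N(u) = ["r", "y"]

Answer: ["r", "y"]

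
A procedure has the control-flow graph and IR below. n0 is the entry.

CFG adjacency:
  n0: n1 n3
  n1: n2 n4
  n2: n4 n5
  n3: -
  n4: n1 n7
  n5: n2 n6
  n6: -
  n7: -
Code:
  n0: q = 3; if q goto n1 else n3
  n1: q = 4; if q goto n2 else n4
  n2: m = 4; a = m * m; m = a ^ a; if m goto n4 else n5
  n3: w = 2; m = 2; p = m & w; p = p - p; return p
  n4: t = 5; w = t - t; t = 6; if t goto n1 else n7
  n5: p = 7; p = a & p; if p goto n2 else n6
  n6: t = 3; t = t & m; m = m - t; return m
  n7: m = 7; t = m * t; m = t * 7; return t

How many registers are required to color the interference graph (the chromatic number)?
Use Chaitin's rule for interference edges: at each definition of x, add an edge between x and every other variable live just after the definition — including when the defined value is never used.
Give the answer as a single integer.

Answer: 3

Analysis:
Block summaries:
  n0: def={q} ue=∅
  n1: def={q} ue=∅
  n2: def={a,m} ue=∅
  n3: def={m,p,w} ue=∅
  n4: def={t,w} ue=∅
  n5: def={p} ue={a}
  n6: def={m,t} ue={m}
  n7: def={m,t} ue={t}

Live sets:
  n0: in=∅ out=∅
  n1: in=∅ out=∅
  n2: in=∅ out={a,m}
  n3: in=∅ out=∅
  n4: in=∅ out={t}
  n5: in={a,m} out={m}
  n6: in={m} out=∅
  n7: in={t} out=∅

Interference:
  a: {m,p}
  m: {a,p,t,w}
  p: {a,m}
  q: ∅
  t: {m}
  w: {m}

Registers:
  lower bound: {a,m,p} mutually conflict ⇒ χ ≥ 3
  assign a→r1 m→r0 p→r2 q→r0 t→r1 w→r1 — no edge inside a register ⇒ χ ≤ 3
  χ = 3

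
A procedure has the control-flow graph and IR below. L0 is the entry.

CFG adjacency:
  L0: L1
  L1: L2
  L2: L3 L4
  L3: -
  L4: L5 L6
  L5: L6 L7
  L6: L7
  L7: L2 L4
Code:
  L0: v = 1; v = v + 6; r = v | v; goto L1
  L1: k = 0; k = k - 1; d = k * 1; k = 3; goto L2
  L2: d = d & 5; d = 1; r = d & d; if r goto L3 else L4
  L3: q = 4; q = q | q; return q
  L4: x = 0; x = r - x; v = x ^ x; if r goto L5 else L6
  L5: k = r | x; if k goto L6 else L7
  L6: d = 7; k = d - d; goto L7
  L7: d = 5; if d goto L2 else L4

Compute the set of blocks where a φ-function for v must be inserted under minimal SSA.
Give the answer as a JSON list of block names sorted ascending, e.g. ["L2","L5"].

Answer: ["L2", "L4"]

Derivation:
idom tree: L1←L0 L2←L1 L3←L2 L4←L2 L5←L4 L6←L4 L7←L4
Dom∩ at merges:
  L2: preds {L1,L7}: {L0,L1} ∩ {L0,L1,L2,L4,L7} = {L0,L1}; idom=L1
  L4: preds {L2,L7}: {L0,L1,L2} ∩ {L0,L1,L2,L4,L7} = {L0,L1,L2}; idom=L2
  L6: preds {L4,L5}: {L0,L1,L2,L4} ∩ {L0,L1,L2,L4,L5} = {L0,L1,L2,L4}; idom=L4
  L7: preds {L5,L6}: {L0,L1,L2,L4,L5} ∩ {L0,L1,L2,L4,L6} = {L0,L1,L2,L4}; idom=L4

DF derivation:
  L2←L1: walk · to L1
  L2←L7: walk L7→L4→L2 to L1
  L4←L2: walk · to L2
  L4←L7: walk L7→L4 to L2
  L6←L4: walk · to L4
  L6←L5: walk L5 to L4
  L7←L5: walk L5 to L4
  L7←L6: walk L6 to L4
  L0: DF=∅
  L1: DF=∅
  L2: DF={L2}
  L3: DF=∅
  L4: DF={L2,L4}
  L5: DF={L6,L7}
  L6: DF={L7}
  L7: DF={L2,L4}

φ for v: defs {L0,L4}
  DF⁺ = {L2,L4}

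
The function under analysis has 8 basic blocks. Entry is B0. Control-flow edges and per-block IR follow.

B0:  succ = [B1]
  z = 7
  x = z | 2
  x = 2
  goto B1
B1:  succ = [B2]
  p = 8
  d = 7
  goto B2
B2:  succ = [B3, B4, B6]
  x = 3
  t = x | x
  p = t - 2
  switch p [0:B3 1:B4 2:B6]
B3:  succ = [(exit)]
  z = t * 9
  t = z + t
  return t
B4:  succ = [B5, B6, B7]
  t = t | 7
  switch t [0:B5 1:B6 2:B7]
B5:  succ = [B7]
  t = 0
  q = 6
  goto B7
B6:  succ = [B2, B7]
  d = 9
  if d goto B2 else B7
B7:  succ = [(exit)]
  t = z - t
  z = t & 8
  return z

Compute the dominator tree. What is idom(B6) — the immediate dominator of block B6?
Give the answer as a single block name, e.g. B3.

idom tree: B1←B0 B2←B1 B3←B2 B4←B2 B5←B4 B6←B2 B7←B2
Dom at joins:
  B2: preds {B1,B6}: {B0,B1} ∩ {B0,B1,B2,B6} = {B0,B1}; idom=B1
  B6: preds {B2,B4}: {B0,B1,B2} ∩ {B0,B1,B2,B4} = {B0,B1,B2}; idom=B2
  B7: preds {B4,B5,B6}: {B0,B1,B2,B4} ∩ {B0,B1,B2,B4,B5} ∩ {B0,B1,B2,B6} = {B0,B1,B2}; idom=B2

idom(B6) = B2

Answer: B2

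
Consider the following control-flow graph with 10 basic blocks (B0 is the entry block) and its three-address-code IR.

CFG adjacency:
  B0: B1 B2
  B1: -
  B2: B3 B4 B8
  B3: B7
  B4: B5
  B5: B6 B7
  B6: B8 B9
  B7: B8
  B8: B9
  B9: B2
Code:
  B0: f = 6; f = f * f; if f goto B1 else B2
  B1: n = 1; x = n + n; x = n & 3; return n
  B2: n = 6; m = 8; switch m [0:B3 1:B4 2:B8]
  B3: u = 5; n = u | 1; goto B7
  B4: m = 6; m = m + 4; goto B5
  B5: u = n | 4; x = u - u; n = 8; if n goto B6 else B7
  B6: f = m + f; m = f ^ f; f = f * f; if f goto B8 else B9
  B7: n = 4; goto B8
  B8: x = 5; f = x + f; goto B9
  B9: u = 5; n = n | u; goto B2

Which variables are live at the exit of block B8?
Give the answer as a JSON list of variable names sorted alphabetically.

Block summaries:
  B0 def {f} use ∅
  B1 def {n,x} use ∅
  B2 def {m,n} use ∅
  B3 def {n,u} use ∅
  B4 def {m} use ∅
  B5 def {n,u,x} use {n}
  B6 def {f,m} use {f,m}
  B7 def {n} use ∅
  B8 def {f,x} use {f}
  B9 def {n,u} use {n}

Live sets:
  B0: in=∅ out={f}
  B1: in=∅ out=∅
  B2: in={f} out={f,n}
  B3: in={f} out={f}
  B4: in={f,n} out={f,m,n}
  B5: in={f,m,n} out={f,m,n}
  B6: in={f,m,n} out={f,n}
  B7: in={f} out={f,n}
  B8: in={f,n} out={f,n}
  B9: in={f,n} out={f}

live-out(B8) = ["f", "n"]

Answer: ["f", "n"]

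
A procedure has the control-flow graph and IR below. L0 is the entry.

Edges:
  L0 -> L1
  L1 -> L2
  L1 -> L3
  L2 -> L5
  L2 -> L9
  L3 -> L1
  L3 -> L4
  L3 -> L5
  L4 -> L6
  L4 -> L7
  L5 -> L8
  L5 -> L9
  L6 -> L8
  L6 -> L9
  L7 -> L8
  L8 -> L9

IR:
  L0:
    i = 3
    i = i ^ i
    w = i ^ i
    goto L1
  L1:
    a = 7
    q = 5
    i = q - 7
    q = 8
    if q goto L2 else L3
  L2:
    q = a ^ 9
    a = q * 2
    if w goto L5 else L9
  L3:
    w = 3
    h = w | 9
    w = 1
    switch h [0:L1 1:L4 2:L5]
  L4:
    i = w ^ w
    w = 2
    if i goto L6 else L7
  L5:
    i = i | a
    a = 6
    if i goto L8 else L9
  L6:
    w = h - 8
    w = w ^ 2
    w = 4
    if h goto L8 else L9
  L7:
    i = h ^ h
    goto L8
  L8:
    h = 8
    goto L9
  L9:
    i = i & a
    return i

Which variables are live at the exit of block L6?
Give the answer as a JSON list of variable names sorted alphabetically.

Answer: ["a", "i"]

Working:
Block summaries:
  L0 def {i,w} use ∅
  L1 def {a,i,q} use ∅
  L2 def {a,q} use {a,w}
  L3 def {h,w} use ∅
  L4 def {i,w} use {w}
  L5 def {a,i} use {a,i}
  L6 def {w} use {h}
  L7 def {i} use {h}
  L8 def {h} use ∅
  L9 def {i} use {a,i}

Live sets:
  live L0: ∅→{w}
  live L1: {w}→{a,i,w}
  live L2: {a,i,w}→{a,i}
  live L3: {a,i}→{a,h,i,w}
  live L4: {a,h,w}→{a,h,i}
  live L5: {a,i}→{a,i}
  live L6: {a,h,i}→{a,i}
  live L7: {a,h}→{a,i}
  live L8: {a,i}→{a,i}
  live L9: {a,i}→∅

live-out(L6) = ["a", "i"]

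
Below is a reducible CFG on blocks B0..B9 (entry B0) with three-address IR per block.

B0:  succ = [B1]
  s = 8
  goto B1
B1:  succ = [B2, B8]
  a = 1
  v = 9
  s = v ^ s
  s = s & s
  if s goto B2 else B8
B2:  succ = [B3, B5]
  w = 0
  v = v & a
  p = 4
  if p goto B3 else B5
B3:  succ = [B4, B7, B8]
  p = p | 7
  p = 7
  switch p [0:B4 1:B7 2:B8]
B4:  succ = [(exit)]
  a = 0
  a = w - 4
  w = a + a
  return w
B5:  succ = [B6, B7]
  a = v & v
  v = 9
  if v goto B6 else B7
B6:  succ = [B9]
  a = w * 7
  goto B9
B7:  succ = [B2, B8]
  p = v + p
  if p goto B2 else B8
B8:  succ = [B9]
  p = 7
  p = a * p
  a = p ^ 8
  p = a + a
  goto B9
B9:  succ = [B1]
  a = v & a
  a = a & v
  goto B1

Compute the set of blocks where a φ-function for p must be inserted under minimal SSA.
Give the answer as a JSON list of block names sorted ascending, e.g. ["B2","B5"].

idom tree: B1←B0 B2←B1 B3←B2 B4←B3 B5←B2 B6←B5 B7←B2 B8←B1 B9←B1
Dom∩ at merges:
  B1: preds {B0,B9}: {B0} ∩ {B0,B1,B9} = {B0}; idom=B0
  B2: preds {B1,B7}: {B0,B1} ∩ {B0,B1,B2,B7} = {B0,B1}; idom=B1
  B7: preds {B3,B5}: {B0,B1,B2,B3} ∩ {B0,B1,B2,B5} = {B0,B1,B2}; idom=B2
  B8: preds {B1,B3,B7}: {B0,B1} ∩ {B0,B1,B2,B3} ∩ {B0,B1,B2,B7} = {B0,B1}; idom=B1
  B9: preds {B6,B8}: {B0,B1,B2,B5,B6} ∩ {B0,B1,B8} = {B0,B1}; idom=B1

DF derivation:
  B1←B0: walk · to B0
  B1←B9: walk B9→B1 to B0
  B2←B1: walk · to B1
  B2←B7: walk B7→B2 to B1
  B7←B3: walk B3 to B2
  B7←B5: walk B5 to B2
  B8←B1: walk · to B1
  B8←B3: walk B3→B2 to B1
  B8←B7: walk B7→B2 to B1
  B9←B6: walk B6→B5→B2 to B1
  B9←B8: walk B8 to B1
  DF(B0)=∅
  DF(B1)={B1}
  DF(B2)={B2,B8,B9}
  DF(B3)={B7,B8}
  DF(B4)=∅
  DF(B5)={B7,B9}
  DF(B6)={B9}
  DF(B7)={B2,B8}
  DF(B8)={B9}
  DF(B9)={B1}

φ for p: defs {B2,B3,B7,B8}
  DF⁺ = {B1,B2,B7,B8,B9}

Answer: ["B1", "B2", "B7", "B8", "B9"]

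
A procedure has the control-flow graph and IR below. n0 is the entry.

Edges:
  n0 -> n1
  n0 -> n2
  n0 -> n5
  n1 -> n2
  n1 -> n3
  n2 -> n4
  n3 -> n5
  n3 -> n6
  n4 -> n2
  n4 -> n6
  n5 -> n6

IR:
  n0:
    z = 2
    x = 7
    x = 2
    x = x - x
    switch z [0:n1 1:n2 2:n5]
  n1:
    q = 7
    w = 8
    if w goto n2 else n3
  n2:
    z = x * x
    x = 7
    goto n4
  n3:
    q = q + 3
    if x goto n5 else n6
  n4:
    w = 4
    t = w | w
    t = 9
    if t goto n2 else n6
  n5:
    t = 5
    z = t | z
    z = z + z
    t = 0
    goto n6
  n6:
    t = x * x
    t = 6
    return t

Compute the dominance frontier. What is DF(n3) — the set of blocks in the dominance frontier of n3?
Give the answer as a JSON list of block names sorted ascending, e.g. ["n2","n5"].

Answer: ["n5", "n6"]

Analysis:
idom tree: n1←n0 n2←n0 n3←n1 n4←n2 n5←n0 n6←n0
Dom∩ at merges:
  n2: preds {n0,n1,n4}: {n0} ∩ {n0,n1} ∩ {n0,n2,n4} = {n0}; idom=n0
  n5: preds {n0,n3}: {n0} ∩ {n0,n1,n3} = {n0}; idom=n0
  n6: preds {n3,n4,n5}: {n0,n1,n3} ∩ {n0,n2,n4} ∩ {n0,n5} = {n0}; idom=n0

DF derivation:
  join n2 pred n0: · stop@n0
  join n2 pred n1: n1 stop@n0
  join n2 pred n4: n4→n2 stop@n0
  join n5 pred n0: · stop@n0
  join n5 pred n3: n3→n1 stop@n0
  join n6 pred n3: n3→n1 stop@n0
  join n6 pred n4: n4→n2 stop@n0
  join n6 pred n5: n5 stop@n0
  n0: DF=∅
  n1: DF={n2,n5,n6}
  n2: DF={n2,n6}
  n3: DF={n5,n6}
  n4: DF={n2,n6}
  n5: DF={n6}
  n6: DF=∅

DF(n3) = ["n5", "n6"]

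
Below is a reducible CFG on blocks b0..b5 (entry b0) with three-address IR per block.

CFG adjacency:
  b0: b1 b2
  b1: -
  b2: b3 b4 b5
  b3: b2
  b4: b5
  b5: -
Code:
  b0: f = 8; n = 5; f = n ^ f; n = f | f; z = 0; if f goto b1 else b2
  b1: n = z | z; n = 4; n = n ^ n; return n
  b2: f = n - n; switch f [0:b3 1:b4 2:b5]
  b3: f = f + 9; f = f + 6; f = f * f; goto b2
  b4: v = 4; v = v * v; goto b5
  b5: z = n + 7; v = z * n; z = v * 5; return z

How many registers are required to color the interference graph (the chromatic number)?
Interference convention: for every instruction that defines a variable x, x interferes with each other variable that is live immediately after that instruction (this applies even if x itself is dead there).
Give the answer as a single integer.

Answer: 3

Analysis:
def/use:
  b0: {f,n,z} / ∅
  b1: {n} / {z}
  b2: {f} / {n}
  b3: {f} / {f}
  b4: {v} / ∅
  b5: {v,z} / {n}

Backward fixpoint:
  live b0: ∅→{n,z}
  live b1: {z}→∅
  live b2: {n}→{f,n}
  live b3: {f,n}→{n}
  live b4: {n}→{n}
  live b5: {n}→∅

Interference:
  f — {n,z}
  n — {f,v,z}
  v — {n}
  z — {f,n}

Chromatic number:
  {f,n,z} pairwise interfere (3-clique) ⇒ χ ≥ 3
  3-colouring: r0={n}  r1={f,v}  r2={z}
  χ = 3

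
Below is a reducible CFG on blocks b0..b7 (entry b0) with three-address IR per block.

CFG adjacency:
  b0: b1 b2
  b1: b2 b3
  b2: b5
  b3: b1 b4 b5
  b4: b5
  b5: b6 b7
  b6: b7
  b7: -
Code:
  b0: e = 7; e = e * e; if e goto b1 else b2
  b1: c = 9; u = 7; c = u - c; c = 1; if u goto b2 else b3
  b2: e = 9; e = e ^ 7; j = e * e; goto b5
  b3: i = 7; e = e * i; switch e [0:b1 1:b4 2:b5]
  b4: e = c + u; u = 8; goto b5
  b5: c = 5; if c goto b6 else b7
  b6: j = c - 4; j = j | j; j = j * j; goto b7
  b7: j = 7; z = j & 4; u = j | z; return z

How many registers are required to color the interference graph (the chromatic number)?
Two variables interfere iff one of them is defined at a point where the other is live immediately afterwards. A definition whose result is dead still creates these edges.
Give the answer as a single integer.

Answer: 4

Working:
Per-block:
  b0 def {e} use ∅
  b1 def {c,u} use ∅
  b2 def {e,j} use ∅
  b3 def {e,i} use {e}
  b4 def {e,u} use {c,u}
  b5 def {c} use ∅
  b6 def {j} use {c}
  b7 def {j,u,z} use ∅

Liveness:
  b0 li=∅ lo={e}
  b1 li={e} lo={c,e,u}
  b2 li=∅ lo=∅
  b3 li={c,e,u} lo={c,e,u}
  b4 li={c,u} lo=∅
  b5 li=∅ lo={c}
  b6 li={c} lo=∅
  b7 li=∅ lo=∅

Conflict graph:
  c — {e,i,u}
  e — {c,i,u}
  i — {c,e,u}
  j — {z}
  u — {c,e,i,z}
  z — {j,u}

Colouring:
  lower bound: {c,e,i,u} mutually conflict ⇒ χ ≥ 4
  assign c→r1 e→r2 i→r3 j→r0 u→r0 z→r1 — no edge inside a register ⇒ χ ≤ 4
  χ = 4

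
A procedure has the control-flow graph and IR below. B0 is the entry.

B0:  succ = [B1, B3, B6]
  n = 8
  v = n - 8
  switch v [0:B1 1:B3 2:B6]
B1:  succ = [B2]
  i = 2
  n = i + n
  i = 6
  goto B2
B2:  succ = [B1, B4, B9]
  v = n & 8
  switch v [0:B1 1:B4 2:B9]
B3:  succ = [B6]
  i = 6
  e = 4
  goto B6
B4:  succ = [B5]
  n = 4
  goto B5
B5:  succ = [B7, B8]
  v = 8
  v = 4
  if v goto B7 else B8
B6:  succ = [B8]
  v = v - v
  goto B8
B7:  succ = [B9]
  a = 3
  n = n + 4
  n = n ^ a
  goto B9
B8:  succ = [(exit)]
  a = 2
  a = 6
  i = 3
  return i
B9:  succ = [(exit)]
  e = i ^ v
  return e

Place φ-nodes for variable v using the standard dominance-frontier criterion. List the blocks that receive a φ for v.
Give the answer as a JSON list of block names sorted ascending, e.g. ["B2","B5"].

idom tree: B1←B0 B2←B1 B3←B0 B4←B2 B5←B4 B6←B0 B7←B5 B8←B0 B9←B2
Join-block Dom:
  B1: preds {B0,B2}: {B0} ∩ {B0,B1,B2} = {B0}; idom=B0
  B6: preds {B0,B3}: {B0} ∩ {B0,B3} = {B0}; idom=B0
  B8: preds {B5,B6}: {B0,B1,B2,B4,B5} ∩ {B0,B6} = {B0}; idom=B0
  B9: preds {B2,B7}: {B0,B1,B2} ∩ {B0,B1,B2,B4,B5,B7} = {B0,B1,B2}; idom=B2

DF walk-up:
  join B1 pred B0: · stop@B0
  join B1 pred B2: B2→B1 stop@B0
  join B6 pred B0: · stop@B0
  join B6 pred B3: B3 stop@B0
  join B8 pred B5: B5→B4→B2→B1 stop@B0
  join B8 pred B6: B6 stop@B0
  join B9 pred B2: · stop@B2
  join B9 pred B7: B7→B5→B4 stop@B2
  B0 → ∅
  B1 → {B1,B8}
  B2 → {B1,B8}
  B3 → {B6}
  B4 → {B8,B9}
  B5 → {B8,B9}
  B6 → {B8}
  B7 → {B9}
  B8 → ∅
  B9 → ∅

φ for v: defs {B0,B2,B5,B6}
  DF⁺ = {B1,B8,B9}

Answer: ["B1", "B8", "B9"]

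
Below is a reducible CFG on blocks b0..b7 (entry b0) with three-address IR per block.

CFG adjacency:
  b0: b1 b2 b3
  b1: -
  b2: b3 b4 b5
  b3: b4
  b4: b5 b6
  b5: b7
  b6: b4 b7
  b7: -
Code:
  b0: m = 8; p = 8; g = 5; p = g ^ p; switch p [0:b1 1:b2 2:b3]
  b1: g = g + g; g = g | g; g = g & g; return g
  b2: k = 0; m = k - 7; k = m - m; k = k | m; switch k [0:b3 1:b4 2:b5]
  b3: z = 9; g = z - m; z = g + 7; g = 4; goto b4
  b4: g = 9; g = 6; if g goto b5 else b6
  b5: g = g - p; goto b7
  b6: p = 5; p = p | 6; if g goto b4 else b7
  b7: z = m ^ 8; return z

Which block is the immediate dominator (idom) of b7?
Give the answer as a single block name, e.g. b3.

idom tree: b1←b0 b2←b0 b3←b0 b4←b0 b5←b0 b6←b4 b7←b0
Join-block Dom:
  b3: preds {b0,b2}: {b0} ∩ {b0,b2} = {b0}; idom=b0
  b4: preds {b2,b3,b6}: {b0,b2} ∩ {b0,b3} ∩ {b0,b4,b6} = {b0}; idom=b0
  b5: preds {b2,b4}: {b0,b2} ∩ {b0,b4} = {b0}; idom=b0
  b7: preds {b5,b6}: {b0,b5} ∩ {b0,b4,b6} = {b0}; idom=b0

idom(b7) = b0

Answer: b0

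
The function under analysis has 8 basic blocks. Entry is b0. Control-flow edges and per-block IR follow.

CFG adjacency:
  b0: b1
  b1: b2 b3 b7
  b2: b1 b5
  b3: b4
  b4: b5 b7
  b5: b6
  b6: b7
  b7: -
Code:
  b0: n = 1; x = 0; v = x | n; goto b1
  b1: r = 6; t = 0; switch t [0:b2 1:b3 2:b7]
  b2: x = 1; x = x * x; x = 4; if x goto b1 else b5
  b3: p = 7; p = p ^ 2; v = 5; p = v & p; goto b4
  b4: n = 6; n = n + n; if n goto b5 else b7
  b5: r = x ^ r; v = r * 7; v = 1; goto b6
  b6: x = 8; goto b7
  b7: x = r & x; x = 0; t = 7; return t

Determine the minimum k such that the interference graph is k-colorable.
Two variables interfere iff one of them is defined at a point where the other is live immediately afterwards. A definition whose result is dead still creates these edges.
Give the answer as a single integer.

def/use:
  b0: {n,v,x} / ∅
  b1: {r,t} / ∅
  b2: {x} / ∅
  b3: {p,v} / ∅
  b4: {n} / ∅
  b5: {r,v} / {r,x}
  b6: {x} / ∅
  b7: {t,x} / {r,x}

Backward fixpoint:
  b0: in=∅ out={x}
  b1: in={x} out={r,x}
  b2: in={r} out={r,x}
  b3: in={r,x} out={r,x}
  b4: in={r,x} out={r,x}
  b5: in={r,x} out={r}
  b6: in={r} out={r,x}
  b7: in={r,x} out=∅

Interfere edges:
  n: {r,x}
  p: {r,v,x}
  r: {n,p,t,v,x}
  t: {r,x}
  v: {p,r,x}
  x: {n,p,r,t,v}

Colouring:
  clique {p,r,v,x} ⇒ need ≥ 4
  4-colouring: R0={r}  R1={x}  R2={n,p,t}  R3={v}
  χ = 4

Answer: 4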